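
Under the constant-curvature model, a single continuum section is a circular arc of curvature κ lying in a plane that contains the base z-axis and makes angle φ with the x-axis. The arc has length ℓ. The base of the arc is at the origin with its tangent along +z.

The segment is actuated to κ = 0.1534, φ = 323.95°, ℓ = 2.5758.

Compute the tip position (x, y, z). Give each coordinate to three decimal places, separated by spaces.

0.406 -0.296 2.509

θ = κ·ℓ = 0.1534 × 2.5758 = 0.39513 rad
ρ = (1 − cos θ)/κ = (1 − 0.92295)/0.1534 = 0.50230
z = sin θ / κ = 0.38493/0.1534 = 2.50930
x = ρ cos φ = 0.50230 × cos(323.95°) = 0.40611
y = ρ sin φ = 0.50230 × sin(323.95°) = -0.29560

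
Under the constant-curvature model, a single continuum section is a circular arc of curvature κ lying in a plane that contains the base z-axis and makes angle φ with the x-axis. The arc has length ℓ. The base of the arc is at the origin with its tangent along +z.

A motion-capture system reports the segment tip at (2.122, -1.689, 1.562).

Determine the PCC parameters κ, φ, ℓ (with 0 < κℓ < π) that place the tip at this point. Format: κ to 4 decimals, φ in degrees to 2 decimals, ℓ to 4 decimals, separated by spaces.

0.5538 321.48 3.7860

ρ = √(x²+y²) = √(2.122² + -1.689²) = 2.71212
φ = atan2(y, x) mod 360° = atan2(-1.689, 2.122) = 321.4821°
|p|² = ρ² + z² = 2.71212² + 1.562² = 9.79545
κ = 2ρ / |p|² = 2×2.71212 / 9.79545 = 0.55375
θ = 2·atan2(ρ, z) = 2·atan2(2.71212, 1.562) = 2.09652 rad
ℓ = θ/κ = 2.09652/0.55375 = 3.78604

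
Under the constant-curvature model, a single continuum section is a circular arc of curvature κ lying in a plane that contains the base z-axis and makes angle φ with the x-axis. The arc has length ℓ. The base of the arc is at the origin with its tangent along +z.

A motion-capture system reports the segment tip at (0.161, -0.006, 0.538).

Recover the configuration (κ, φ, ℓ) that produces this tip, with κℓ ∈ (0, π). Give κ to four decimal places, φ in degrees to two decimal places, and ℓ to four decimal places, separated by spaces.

1.0216 357.87 0.5696

ρ = √(x²+y²) = √(0.161² + -0.006²) = 0.16111
φ = atan2(y, x) mod 360° = atan2(-0.006, 0.161) = 357.8657°
|p|² = ρ² + z² = 0.16111² + 0.538² = 0.31540
κ = 2ρ / |p|² = 2×0.16111 / 0.31540 = 1.02163
θ = 2·atan2(ρ, z) = 2·atan2(0.16111, 0.538) = 0.58193 rad
ℓ = θ/κ = 0.58193/1.02163 = 0.56961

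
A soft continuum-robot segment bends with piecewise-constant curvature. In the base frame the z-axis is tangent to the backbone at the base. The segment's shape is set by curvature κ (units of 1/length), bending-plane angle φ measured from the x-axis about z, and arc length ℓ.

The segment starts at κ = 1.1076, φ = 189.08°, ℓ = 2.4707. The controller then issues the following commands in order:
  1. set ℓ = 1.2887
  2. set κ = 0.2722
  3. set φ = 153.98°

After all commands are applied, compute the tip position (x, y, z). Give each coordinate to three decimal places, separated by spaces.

initial: κ=1.1076, φ=189.08°, ℓ=2.4707
cmd 1: set ℓ=1.2887 → (κ,φ,ℓ)=(1.1076,189.08°,1.2887) → tip=(-0.7641,-0.1221,0.8936)
cmd 2: set κ=0.2722 → (κ,φ,ℓ)=(0.2722,189.08°,1.2887) → tip=(-0.2209,-0.0353,1.2624)
cmd 3: set φ=153.98° → (κ,φ,ℓ)=(0.2722,153.98°,1.2887) → tip=(-0.2010,0.0981,1.2624)

-0.201 0.098 1.262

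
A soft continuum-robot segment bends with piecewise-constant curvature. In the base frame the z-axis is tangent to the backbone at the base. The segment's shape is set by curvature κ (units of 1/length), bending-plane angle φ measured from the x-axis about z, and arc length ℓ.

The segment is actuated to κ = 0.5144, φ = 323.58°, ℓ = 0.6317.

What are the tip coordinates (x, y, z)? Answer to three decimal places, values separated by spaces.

θ = κ·ℓ = 0.5144 × 0.6317 = 0.32495 rad
ρ = (1 − cos θ)/κ = (1 − 0.94767)/0.5144 = 0.10173
z = sin θ / κ = 0.31926/0.5144 = 0.62064
x = ρ cos φ = 0.10173 × cos(323.58°) = 0.08186
y = ρ sin φ = 0.10173 × sin(323.58°) = -0.06040

0.082 -0.060 0.621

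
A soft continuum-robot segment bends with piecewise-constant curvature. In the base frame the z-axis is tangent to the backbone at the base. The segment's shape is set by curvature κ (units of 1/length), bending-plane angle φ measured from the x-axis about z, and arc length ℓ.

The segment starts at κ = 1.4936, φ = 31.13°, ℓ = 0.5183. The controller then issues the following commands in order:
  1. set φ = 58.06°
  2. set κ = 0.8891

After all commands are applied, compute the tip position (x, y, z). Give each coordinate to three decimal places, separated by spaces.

0.062 0.100 0.500

initial: κ=1.4936, φ=31.13°, ℓ=0.5183
cmd 1: set φ=58.06° → (κ,φ,ℓ)=(1.4936,58.06°,0.5183) → tip=(0.1009,0.1619,0.4681)
cmd 2: set κ=0.8891 → (κ,φ,ℓ)=(0.8891,58.06°,0.5183) → tip=(0.0621,0.0996,0.5001)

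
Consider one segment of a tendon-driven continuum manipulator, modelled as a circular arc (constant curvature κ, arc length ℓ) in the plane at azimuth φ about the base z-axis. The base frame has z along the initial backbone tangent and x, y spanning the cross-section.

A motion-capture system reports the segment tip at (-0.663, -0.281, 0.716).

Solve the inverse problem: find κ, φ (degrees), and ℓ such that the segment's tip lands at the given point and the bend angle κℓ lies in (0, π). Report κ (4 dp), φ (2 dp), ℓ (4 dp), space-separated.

ρ = √(x²+y²) = √(-0.663² + -0.281²) = 0.72009
φ = atan2(y, x) mod 360° = atan2(-0.281, -0.663) = 202.9687°
|p|² = ρ² + z² = 0.72009² + 0.716² = 1.03119
κ = 2ρ / |p|² = 2×0.72009 / 1.03119 = 1.39663
θ = 2·atan2(ρ, z) = 2·atan2(0.72009, 0.716) = 1.57649 rad
ℓ = θ/κ = 1.57649/1.39663 = 1.12879

1.3966 202.97 1.1288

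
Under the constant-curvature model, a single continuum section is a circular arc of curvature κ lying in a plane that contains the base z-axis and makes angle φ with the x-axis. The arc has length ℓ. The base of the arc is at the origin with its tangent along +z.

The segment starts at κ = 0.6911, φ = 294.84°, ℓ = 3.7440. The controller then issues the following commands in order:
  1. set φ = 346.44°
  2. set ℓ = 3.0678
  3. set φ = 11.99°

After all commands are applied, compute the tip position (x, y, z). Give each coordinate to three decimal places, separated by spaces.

2.154 0.458 1.234

initial: κ=0.6911, φ=294.84°, ℓ=3.7440
cmd 1: set φ=346.44° → (κ,φ,ℓ)=(0.6911,346.44°,3.7440) → tip=(2.6028,-0.6278,0.7614)
cmd 2: set ℓ=3.0678 → (κ,φ,ℓ)=(0.6911,346.44°,3.0678) → tip=(2.1411,-0.5164,1.2341)
cmd 3: set φ=11.99° → (κ,φ,ℓ)=(0.6911,11.99°,3.0678) → tip=(2.1544,0.4575,1.2341)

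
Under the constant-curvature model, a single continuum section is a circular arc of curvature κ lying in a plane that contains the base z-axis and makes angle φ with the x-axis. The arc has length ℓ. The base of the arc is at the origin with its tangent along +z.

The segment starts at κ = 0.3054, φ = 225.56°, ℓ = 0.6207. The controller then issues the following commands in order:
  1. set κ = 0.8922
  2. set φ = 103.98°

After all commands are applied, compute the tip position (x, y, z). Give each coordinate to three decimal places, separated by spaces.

-0.040 0.163 0.589

initial: κ=0.3054, φ=225.56°, ℓ=0.6207
cmd 1: set κ=0.8922 → (κ,φ,ℓ)=(0.8922,225.56°,0.6207) → tip=(-0.1173,-0.1196,0.5895)
cmd 2: set φ=103.98° → (κ,φ,ℓ)=(0.8922,103.98°,0.6207) → tip=(-0.0405,0.1626,0.5895)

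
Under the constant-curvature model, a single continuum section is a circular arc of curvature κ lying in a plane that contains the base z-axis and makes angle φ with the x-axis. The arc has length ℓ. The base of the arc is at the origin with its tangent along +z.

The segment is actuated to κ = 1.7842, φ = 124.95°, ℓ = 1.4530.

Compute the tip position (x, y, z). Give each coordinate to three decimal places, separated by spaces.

θ = κ·ℓ = 1.7842 × 1.4530 = 2.59244 rad
ρ = (1 − cos θ)/κ = (1 − -0.85297)/1.7842 = 1.03854
z = sin θ / κ = 0.52196/1.7842 = 0.29255
x = ρ cos φ = 1.03854 × cos(124.95°) = -0.59494
y = ρ sin φ = 1.03854 × sin(124.95°) = 0.85124

-0.595 0.851 0.293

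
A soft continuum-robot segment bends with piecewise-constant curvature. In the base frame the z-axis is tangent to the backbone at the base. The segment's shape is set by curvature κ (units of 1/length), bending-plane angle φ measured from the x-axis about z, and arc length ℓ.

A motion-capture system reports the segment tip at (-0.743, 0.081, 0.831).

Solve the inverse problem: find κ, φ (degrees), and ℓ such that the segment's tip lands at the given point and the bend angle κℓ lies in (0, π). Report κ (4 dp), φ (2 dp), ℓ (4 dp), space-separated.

ρ = √(x²+y²) = √(-0.743² + 0.081²) = 0.74740
φ = atan2(y, x) mod 360° = atan2(0.081, -0.743) = 173.7783°
|p|² = ρ² + z² = 0.74740² + 0.831² = 1.24917
κ = 2ρ / |p|² = 2×0.74740 / 1.24917 = 1.19664
θ = 2·atan2(ρ, z) = 2·atan2(0.74740, 0.831) = 1.46497 rad
ℓ = θ/κ = 1.46497/1.19664 = 1.22424

1.1966 173.78 1.2242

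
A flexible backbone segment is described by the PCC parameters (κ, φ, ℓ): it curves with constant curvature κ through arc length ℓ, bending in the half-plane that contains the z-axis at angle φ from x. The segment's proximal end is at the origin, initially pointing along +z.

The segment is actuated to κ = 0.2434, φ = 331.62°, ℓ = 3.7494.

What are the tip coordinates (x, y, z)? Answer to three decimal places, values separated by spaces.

θ = κ·ℓ = 0.2434 × 3.7494 = 0.91260 rad
ρ = (1 − cos θ)/κ = (1 − 0.61169)/0.2434 = 1.59537
z = sin θ / κ = 0.79110/0.2434 = 3.25020
x = ρ cos φ = 1.59537 × cos(331.62°) = 1.40363
y = ρ sin φ = 1.59537 × sin(331.62°) = -0.75830

1.404 -0.758 3.250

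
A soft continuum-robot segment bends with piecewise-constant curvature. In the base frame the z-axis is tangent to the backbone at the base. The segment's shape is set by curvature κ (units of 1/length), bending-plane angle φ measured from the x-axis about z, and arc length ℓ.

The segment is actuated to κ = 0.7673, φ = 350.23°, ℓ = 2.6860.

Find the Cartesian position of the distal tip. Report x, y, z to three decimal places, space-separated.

θ = κ·ℓ = 0.7673 × 2.6860 = 2.06097 rad
ρ = (1 − cos θ)/κ = (1 − -0.47078)/0.7673 = 1.91682
z = sin θ / κ = 0.88225/0.7673 = 1.14981
x = ρ cos φ = 1.91682 × cos(350.23°) = 1.88902
y = ρ sin φ = 1.91682 × sin(350.23°) = -0.32527

1.889 -0.325 1.150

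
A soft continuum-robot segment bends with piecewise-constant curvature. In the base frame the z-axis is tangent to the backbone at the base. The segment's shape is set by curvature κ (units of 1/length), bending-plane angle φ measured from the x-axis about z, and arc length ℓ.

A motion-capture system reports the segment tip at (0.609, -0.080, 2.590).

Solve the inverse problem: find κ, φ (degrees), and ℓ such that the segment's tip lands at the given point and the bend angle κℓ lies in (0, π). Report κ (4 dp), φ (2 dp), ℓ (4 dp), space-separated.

ρ = √(x²+y²) = √(0.609² + -0.080²) = 0.61423
φ = atan2(y, x) mod 360° = atan2(-0.080, 0.609) = 352.5163°
|p|² = ρ² + z² = 0.61423² + 2.590² = 7.08538
κ = 2ρ / |p|² = 2×0.61423 / 7.08538 = 0.17338
θ = 2·atan2(ρ, z) = 2·atan2(0.61423, 2.590) = 0.46571 rad
ℓ = θ/κ = 0.46571/0.17338 = 2.68605

0.1734 352.52 2.6860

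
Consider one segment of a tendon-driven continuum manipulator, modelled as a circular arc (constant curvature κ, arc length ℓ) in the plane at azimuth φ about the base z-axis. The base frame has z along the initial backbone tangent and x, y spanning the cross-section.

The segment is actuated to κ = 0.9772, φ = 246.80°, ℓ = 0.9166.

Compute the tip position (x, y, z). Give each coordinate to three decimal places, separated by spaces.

θ = κ·ℓ = 0.9772 × 0.9166 = 0.89570 rad
ρ = (1 − cos θ)/κ = (1 − 0.62497)/0.9772 = 0.38378
z = sin θ / κ = 0.78065/0.9772 = 0.79886
x = ρ cos φ = 0.38378 × cos(246.80°) = -0.15119
y = ρ sin φ = 0.38378 × sin(246.80°) = -0.35274

-0.151 -0.353 0.799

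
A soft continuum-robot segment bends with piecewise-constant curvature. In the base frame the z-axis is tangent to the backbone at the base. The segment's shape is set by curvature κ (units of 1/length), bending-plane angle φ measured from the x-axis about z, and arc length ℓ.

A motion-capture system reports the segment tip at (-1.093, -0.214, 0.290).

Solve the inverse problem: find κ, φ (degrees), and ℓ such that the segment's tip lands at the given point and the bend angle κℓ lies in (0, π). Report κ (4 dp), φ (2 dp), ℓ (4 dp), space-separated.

1.6817 191.08 1.5652

ρ = √(x²+y²) = √(-1.093² + -0.214²) = 1.11375
φ = atan2(y, x) mod 360° = atan2(-0.214, -1.093) = 191.0779°
|p|² = ρ² + z² = 1.11375² + 0.290² = 1.32455
κ = 2ρ / |p|² = 2×1.11375 / 1.32455 = 1.68171
θ = 2·atan2(ρ, z) = 2·atan2(1.11375, 0.290) = 2.63214 rad
ℓ = θ/κ = 2.63214/1.68171 = 1.56516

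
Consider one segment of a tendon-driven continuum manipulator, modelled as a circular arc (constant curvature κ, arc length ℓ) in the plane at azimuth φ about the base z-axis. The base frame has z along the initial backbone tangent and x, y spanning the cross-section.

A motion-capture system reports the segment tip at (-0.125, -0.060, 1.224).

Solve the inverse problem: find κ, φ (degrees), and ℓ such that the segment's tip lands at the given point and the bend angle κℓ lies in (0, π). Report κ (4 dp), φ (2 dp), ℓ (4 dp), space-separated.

0.1828 205.64 1.2344

ρ = √(x²+y²) = √(-0.125² + -0.060²) = 0.13865
φ = atan2(y, x) mod 360° = atan2(-0.060, -0.125) = 205.6410°
|p|² = ρ² + z² = 0.13865² + 1.224² = 1.51740
κ = 2ρ / |p|² = 2×0.13865 / 1.51740 = 0.18275
θ = 2·atan2(ρ, z) = 2·atan2(0.13865, 1.224) = 0.22560 rad
ℓ = θ/κ = 0.22560/0.18275 = 1.23444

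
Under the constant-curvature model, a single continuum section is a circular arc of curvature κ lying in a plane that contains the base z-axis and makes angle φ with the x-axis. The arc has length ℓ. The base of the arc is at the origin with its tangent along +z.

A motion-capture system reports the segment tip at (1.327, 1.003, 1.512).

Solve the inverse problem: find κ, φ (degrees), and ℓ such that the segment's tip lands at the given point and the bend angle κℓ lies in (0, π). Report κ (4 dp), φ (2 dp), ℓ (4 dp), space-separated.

ρ = √(x²+y²) = √(1.327² + 1.003²) = 1.66341
φ = atan2(y, x) mod 360° = atan2(1.003, 1.327) = 37.0835°
|p|² = ρ² + z² = 1.66341² + 1.512² = 5.05308
κ = 2ρ / |p|² = 2×1.66341 / 5.05308 = 0.65838
θ = 2·atan2(ρ, z) = 2·atan2(1.66341, 1.512) = 1.66609 rad
ℓ = θ/κ = 1.66609/0.65838 = 2.53061

0.6584 37.08 2.5306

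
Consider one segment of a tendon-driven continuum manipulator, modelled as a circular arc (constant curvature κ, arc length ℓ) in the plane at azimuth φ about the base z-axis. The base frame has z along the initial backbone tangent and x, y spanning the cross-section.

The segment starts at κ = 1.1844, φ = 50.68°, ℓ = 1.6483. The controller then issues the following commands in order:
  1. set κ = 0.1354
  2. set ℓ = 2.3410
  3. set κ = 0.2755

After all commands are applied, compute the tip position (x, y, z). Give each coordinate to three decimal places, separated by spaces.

initial: κ=1.1844, φ=50.68°, ℓ=1.6483
cmd 1: set κ=0.1354 → (κ,φ,ℓ)=(0.1354,50.68°,1.6483) → tip=(0.1161,0.1417,1.6347)
cmd 2: set ℓ=2.3410 → (κ,φ,ℓ)=(0.1354,50.68°,2.3410) → tip=(0.2331,0.2846,2.3020)
cmd 3: set κ=0.2755 → (κ,φ,ℓ)=(0.2755,50.68°,2.3410) → tip=(0.4620,0.5640,2.1821)

0.462 0.564 2.182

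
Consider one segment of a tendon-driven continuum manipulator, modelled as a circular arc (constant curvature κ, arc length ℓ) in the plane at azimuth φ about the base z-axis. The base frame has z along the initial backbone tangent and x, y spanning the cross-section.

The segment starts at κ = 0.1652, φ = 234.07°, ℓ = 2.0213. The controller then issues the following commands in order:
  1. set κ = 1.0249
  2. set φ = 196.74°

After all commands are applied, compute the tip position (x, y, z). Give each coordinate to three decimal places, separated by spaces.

initial: κ=0.1652, φ=234.07°, ℓ=2.0213
cmd 1: set κ=1.0249 → (κ,φ,ℓ)=(1.0249,234.07°,2.0213) → tip=(-0.8474,-1.1694,0.8559)
cmd 2: set φ=196.74° → (κ,φ,ℓ)=(1.0249,196.74°,2.0213) → tip=(-1.3830,-0.4160,0.8559)

-1.383 -0.416 0.856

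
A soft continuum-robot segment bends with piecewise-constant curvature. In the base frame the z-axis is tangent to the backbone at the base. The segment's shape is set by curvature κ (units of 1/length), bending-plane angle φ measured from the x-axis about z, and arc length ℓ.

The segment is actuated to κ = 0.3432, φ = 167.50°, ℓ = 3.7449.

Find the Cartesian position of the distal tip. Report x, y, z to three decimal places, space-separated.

-2.043 0.453 2.796

θ = κ·ℓ = 0.3432 × 3.7449 = 1.28525 rad
ρ = (1 − cos θ)/κ = (1 − 0.28168)/0.3432 = 2.09300
z = sin θ / κ = 0.95951/0.3432 = 2.79577
x = ρ cos φ = 2.09300 × cos(167.50°) = -2.04339
y = ρ sin φ = 2.09300 × sin(167.50°) = 0.45301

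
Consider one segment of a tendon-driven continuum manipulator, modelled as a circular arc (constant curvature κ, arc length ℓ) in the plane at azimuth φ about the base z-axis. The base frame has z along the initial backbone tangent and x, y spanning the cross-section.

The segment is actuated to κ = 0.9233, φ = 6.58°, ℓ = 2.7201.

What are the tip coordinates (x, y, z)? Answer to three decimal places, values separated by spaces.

θ = κ·ℓ = 0.9233 × 2.7201 = 2.51147 rad
ρ = (1 − cos θ)/κ = (1 − -0.80795)/0.9233 = 1.95814
z = sin θ / κ = 0.58925/0.9233 = 0.63819
x = ρ cos φ = 1.95814 × cos(6.58°) = 1.94525
y = ρ sin φ = 1.95814 × sin(6.58°) = 0.22438

1.945 0.224 0.638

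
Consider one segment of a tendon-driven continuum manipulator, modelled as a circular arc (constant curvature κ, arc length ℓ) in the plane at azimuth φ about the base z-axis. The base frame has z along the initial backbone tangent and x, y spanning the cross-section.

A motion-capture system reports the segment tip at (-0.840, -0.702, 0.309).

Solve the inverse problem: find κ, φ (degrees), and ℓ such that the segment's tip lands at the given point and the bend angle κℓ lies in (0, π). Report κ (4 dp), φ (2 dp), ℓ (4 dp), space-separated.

ρ = √(x²+y²) = √(-0.840² + -0.702²) = 1.09472
φ = atan2(y, x) mod 360° = atan2(-0.702, -0.840) = 219.8860°
|p|² = ρ² + z² = 1.09472² + 0.309² = 1.29388
κ = 2ρ / |p|² = 2×1.09472 / 1.29388 = 1.69214
θ = 2·atan2(ρ, z) = 2·atan2(1.09472, 0.309) = 2.59138 rad
ℓ = θ/κ = 2.59138/1.69214 = 1.53142

1.6921 219.89 1.5314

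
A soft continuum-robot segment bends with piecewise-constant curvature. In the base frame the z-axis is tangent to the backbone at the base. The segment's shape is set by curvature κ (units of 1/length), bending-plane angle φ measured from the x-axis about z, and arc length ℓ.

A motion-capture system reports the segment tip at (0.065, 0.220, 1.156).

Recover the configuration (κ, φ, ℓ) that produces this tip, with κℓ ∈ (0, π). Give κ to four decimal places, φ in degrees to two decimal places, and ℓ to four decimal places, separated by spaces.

0.3303 73.54 1.1861

ρ = √(x²+y²) = √(0.065² + 0.220²) = 0.22940
φ = atan2(y, x) mod 360° = atan2(0.220, 0.065) = 73.5400°
|p|² = ρ² + z² = 0.22940² + 1.156² = 1.38896
κ = 2ρ / |p|² = 2×0.22940 / 1.38896 = 0.33032
θ = 2·atan2(ρ, z) = 2·atan2(0.22940, 1.156) = 0.39180 rad
ℓ = θ/κ = 0.39180/0.33032 = 1.18611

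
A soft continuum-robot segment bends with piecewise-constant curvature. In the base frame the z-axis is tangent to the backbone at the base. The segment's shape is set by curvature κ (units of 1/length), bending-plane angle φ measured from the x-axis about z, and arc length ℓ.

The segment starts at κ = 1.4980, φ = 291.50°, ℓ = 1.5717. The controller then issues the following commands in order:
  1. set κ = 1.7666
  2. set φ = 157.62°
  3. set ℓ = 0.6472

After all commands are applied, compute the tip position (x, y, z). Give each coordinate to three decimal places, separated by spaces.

initial: κ=1.4980, φ=291.50°, ℓ=1.5717
cmd 1: set κ=1.7666 → (κ,φ,ℓ)=(1.7666,291.50°,1.5717) → tip=(0.4013,-1.0186,0.2021)
cmd 2: set φ=157.62° → (κ,φ,ℓ)=(1.7666,157.62°,1.5717) → tip=(-1.0124,0.4169,0.2021)
cmd 3: set ℓ=0.6472 → (κ,φ,ℓ)=(1.7666,157.62°,0.6472) → tip=(-0.3064,0.1262,0.5151)

-0.306 0.126 0.515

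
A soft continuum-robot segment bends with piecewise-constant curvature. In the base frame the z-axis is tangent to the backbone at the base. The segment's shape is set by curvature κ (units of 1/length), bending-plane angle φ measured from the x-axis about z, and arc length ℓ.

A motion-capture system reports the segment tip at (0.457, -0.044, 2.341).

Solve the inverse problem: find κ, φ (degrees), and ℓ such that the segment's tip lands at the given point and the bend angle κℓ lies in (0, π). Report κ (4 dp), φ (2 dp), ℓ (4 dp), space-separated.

0.1613 354.50 2.4006

ρ = √(x²+y²) = √(0.457² + -0.044²) = 0.45911
φ = atan2(y, x) mod 360° = atan2(-0.044, 0.457) = 354.5005°
|p|² = ρ² + z² = 0.45911² + 2.341² = 5.69107
κ = 2ρ / |p|² = 2×0.45911 / 5.69107 = 0.16135
θ = 2·atan2(ρ, z) = 2·atan2(0.45911, 2.341) = 0.38732 rad
ℓ = θ/κ = 0.38732/0.16135 = 2.40057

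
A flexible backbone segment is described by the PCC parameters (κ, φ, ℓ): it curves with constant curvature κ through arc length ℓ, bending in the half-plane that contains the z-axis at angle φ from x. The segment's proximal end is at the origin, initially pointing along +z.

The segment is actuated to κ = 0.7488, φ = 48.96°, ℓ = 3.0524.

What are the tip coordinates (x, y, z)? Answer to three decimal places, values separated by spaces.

θ = κ·ℓ = 0.7488 × 3.0524 = 2.28564 rad
ρ = (1 − cos θ)/κ = (1 − -0.65550)/0.7488 = 2.21087
z = sin θ / κ = 0.75520/0.7488 = 1.00854
x = ρ cos φ = 2.21087 × cos(48.96°) = 1.45162
y = ρ sin φ = 2.21087 × sin(48.96°) = 1.66755

1.452 1.668 1.009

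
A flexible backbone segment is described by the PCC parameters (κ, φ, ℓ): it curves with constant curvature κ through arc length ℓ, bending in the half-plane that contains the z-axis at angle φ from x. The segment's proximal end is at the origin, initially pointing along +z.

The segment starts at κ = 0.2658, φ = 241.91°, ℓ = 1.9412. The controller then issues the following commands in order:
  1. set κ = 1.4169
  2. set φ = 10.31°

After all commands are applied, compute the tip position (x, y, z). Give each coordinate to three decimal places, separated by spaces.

1.336 0.243 0.269

initial: κ=0.2658, φ=241.91°, ℓ=1.9412
cmd 1: set κ=1.4169 → (κ,φ,ℓ)=(1.4169,241.91°,1.9412) → tip=(-0.6395,-1.1983,0.2690)
cmd 2: set φ=10.31° → (κ,φ,ℓ)=(1.4169,10.31°,1.9412) → tip=(1.3363,0.2431,0.2690)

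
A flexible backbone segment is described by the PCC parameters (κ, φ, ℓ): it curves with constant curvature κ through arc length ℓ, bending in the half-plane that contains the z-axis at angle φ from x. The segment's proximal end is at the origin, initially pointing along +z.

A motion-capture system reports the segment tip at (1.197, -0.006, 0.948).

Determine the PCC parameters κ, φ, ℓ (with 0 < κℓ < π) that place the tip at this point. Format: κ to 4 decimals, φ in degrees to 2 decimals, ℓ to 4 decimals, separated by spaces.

1.0268 359.71 1.7549

ρ = √(x²+y²) = √(1.197² + -0.006²) = 1.19702
φ = atan2(y, x) mod 360° = atan2(-0.006, 1.197) = 359.7128°
|p|² = ρ² + z² = 1.19702² + 0.948² = 2.33155
κ = 2ρ / |p|² = 2×1.19702 / 2.33155 = 1.02680
θ = 2·atan2(ρ, z) = 2·atan2(1.19702, 0.948) = 1.80194 rad
ℓ = θ/κ = 1.80194/1.02680 = 1.75491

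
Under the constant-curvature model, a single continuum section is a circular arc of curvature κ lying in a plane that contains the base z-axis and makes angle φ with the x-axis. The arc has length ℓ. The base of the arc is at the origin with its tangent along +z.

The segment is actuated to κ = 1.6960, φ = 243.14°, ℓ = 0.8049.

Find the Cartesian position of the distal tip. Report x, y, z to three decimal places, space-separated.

θ = κ·ℓ = 1.6960 × 0.8049 = 1.36511 rad
ρ = (1 − cos θ)/κ = (1 − 0.20424)/1.6960 = 0.46920
z = sin θ / κ = 0.97892/1.6960 = 0.57719
x = ρ cos φ = 0.46920 × cos(243.14°) = -0.21199
y = ρ sin φ = 0.46920 × sin(243.14°) = -0.41858

-0.212 -0.419 0.577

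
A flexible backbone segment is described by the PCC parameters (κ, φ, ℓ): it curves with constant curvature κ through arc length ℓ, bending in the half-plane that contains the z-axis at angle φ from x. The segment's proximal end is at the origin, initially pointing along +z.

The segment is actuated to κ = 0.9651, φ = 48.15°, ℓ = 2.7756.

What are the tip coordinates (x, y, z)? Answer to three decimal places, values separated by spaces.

θ = κ·ℓ = 0.9651 × 2.7756 = 2.67873 rad
ρ = (1 − cos θ)/κ = (1 − -0.89478)/0.9651 = 1.96330
z = sin θ / κ = 0.44651/0.9651 = 0.46266
x = ρ cos φ = 1.96330 × cos(48.15°) = 1.30988
y = ρ sin φ = 1.96330 × sin(48.15°) = 1.46245

1.310 1.462 0.463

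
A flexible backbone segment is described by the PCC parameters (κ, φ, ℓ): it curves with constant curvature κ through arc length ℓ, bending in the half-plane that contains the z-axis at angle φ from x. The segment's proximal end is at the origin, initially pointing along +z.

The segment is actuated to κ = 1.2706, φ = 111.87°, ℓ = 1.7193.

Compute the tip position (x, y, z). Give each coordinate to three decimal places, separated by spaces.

θ = κ·ℓ = 1.2706 × 1.7193 = 2.18454 rad
ρ = (1 − cos θ)/κ = (1 − -0.57593)/1.2706 = 1.24031
z = sin θ / κ = 0.81750/1.2706 = 0.64339
x = ρ cos φ = 1.24031 × cos(111.87°) = -0.46202
y = ρ sin φ = 1.24031 × sin(111.87°) = 1.15104

-0.462 1.151 0.643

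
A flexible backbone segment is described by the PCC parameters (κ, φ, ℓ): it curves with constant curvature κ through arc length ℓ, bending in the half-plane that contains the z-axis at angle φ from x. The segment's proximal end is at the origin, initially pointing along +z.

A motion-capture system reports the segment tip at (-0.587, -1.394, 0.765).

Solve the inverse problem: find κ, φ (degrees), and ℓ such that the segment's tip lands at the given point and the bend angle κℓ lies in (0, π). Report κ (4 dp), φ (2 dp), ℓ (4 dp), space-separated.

ρ = √(x²+y²) = √(-0.587² + -1.394²) = 1.51255
φ = atan2(y, x) mod 360° = atan2(-1.394, -0.587) = 247.1645°
|p|² = ρ² + z² = 1.51255² + 0.765² = 2.87303
κ = 2ρ / |p|² = 2×1.51255 / 2.87303 = 1.05293
θ = 2·atan2(ρ, z) = 2·atan2(1.51255, 0.765) = 2.20509 rad
ℓ = θ/κ = 2.20509/1.05293 = 2.09424

1.0529 247.16 2.0942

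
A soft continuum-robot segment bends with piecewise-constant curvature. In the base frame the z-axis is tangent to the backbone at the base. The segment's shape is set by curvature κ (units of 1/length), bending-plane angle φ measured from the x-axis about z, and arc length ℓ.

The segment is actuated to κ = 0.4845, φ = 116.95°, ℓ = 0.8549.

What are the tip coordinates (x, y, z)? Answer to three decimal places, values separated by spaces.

-0.079 0.156 0.831

θ = κ·ℓ = 0.4845 × 0.8549 = 0.41420 rad
ρ = (1 − cos θ)/κ = (1 − 0.91544)/0.4845 = 0.17453
z = sin θ / κ = 0.40246/0.4845 = 0.83066
x = ρ cos φ = 0.17453 × cos(116.95°) = -0.07910
y = ρ sin φ = 0.17453 × sin(116.95°) = 0.15558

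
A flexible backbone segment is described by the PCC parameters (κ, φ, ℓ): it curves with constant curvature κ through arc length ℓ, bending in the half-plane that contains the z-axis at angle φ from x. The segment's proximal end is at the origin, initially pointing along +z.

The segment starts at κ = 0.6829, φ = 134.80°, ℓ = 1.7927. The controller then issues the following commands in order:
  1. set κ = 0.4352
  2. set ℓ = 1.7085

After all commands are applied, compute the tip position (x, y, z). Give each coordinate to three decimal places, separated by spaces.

initial: κ=0.6829, φ=134.80°, ℓ=1.7927
cmd 1: set κ=0.4352 → (κ,φ,ℓ)=(0.4352,134.80°,1.7927) → tip=(-0.4683,0.4716,1.6163)
cmd 2: set ℓ=1.7085 → (κ,φ,ℓ)=(0.4352,134.80°,1.7085) → tip=(-0.4273,0.4303,1.5554)

-0.427 0.430 1.555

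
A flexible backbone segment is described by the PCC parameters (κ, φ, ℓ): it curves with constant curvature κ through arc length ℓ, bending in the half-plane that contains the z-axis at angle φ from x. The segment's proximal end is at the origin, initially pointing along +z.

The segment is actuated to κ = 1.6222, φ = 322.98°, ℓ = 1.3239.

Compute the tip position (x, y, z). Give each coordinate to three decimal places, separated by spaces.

θ = κ·ℓ = 1.6222 × 1.3239 = 2.14763 rad
ρ = (1 − cos θ)/κ = (1 − -0.54537)/1.6222 = 0.95264
z = sin θ / κ = 0.83819/1.6222 = 0.51670
x = ρ cos φ = 0.95264 × cos(322.98°) = 0.76061
y = ρ sin φ = 0.95264 × sin(322.98°) = -0.57358

0.761 -0.574 0.517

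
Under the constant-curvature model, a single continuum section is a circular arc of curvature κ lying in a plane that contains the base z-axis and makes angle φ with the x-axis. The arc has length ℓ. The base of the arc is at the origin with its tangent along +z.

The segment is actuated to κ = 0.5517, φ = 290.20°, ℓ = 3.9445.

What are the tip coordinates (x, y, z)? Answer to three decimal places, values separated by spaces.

0.982 -2.669 1.490

θ = κ·ℓ = 0.5517 × 3.9445 = 2.17618 rad
ρ = (1 − cos θ)/κ = (1 − -0.56908)/0.5517 = 2.84408
z = sin θ / κ = 0.82228/0.5517 = 1.49045
x = ρ cos φ = 2.84408 × cos(290.20°) = 0.98206
y = ρ sin φ = 2.84408 × sin(290.20°) = -2.66915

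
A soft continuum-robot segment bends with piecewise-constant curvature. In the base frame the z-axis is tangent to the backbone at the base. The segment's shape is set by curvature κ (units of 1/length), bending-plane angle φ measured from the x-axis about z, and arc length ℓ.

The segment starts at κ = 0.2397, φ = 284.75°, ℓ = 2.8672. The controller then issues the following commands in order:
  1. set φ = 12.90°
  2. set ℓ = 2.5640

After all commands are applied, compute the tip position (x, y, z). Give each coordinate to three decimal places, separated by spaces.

initial: κ=0.2397, φ=284.75°, ℓ=2.8672
cmd 1: set φ=12.90° → (κ,φ,ℓ)=(0.2397,12.90°,2.8672) → tip=(0.9232,0.2114,2.6468)
cmd 2: set ℓ=2.5640 → (κ,φ,ℓ)=(0.2397,12.90°,2.5640) → tip=(0.7441,0.1704,2.4056)

0.744 0.170 2.406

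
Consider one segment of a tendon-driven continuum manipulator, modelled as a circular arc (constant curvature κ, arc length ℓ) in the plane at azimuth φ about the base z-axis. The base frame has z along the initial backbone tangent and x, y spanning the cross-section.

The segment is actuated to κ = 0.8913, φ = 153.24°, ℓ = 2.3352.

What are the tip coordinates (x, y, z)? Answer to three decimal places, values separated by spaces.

-1.491 0.752 0.979

θ = κ·ℓ = 0.8913 × 2.3352 = 2.08136 rad
ρ = (1 − cos θ)/κ = (1 − -0.48867)/0.8913 = 1.67023
z = sin θ / κ = 0.87247/0.8913 = 0.97887
x = ρ cos φ = 1.67023 × cos(153.24°) = -1.49135
y = ρ sin φ = 1.67023 × sin(153.24°) = 0.75203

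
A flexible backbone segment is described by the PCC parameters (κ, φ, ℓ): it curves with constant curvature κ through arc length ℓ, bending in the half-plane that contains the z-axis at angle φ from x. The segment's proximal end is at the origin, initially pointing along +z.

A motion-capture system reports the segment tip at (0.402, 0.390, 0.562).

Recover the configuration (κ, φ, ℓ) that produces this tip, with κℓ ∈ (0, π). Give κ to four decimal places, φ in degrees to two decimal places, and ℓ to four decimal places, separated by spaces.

ρ = √(x²+y²) = √(0.402² + 0.390²) = 0.56009
φ = atan2(y, x) mod 360° = atan2(0.390, 0.402) = 44.1319°
|p|² = ρ² + z² = 0.56009² + 0.562² = 0.62955
κ = 2ρ / |p|² = 2×0.56009 / 0.62955 = 1.77935
θ = 2·atan2(ρ, z) = 2·atan2(0.56009, 0.562) = 1.56740 rad
ℓ = θ/κ = 1.56740/1.77935 = 0.88088

1.7793 44.13 0.8809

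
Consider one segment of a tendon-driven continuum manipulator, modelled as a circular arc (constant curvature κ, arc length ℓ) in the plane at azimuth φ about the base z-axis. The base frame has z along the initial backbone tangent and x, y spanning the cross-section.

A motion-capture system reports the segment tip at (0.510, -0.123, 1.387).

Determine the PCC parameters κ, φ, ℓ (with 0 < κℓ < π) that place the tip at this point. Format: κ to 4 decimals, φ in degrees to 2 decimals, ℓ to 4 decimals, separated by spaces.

ρ = √(x²+y²) = √(0.510² + -0.123²) = 0.52462
φ = atan2(y, x) mod 360° = atan2(-0.123, 0.510) = 346.4405°
|p|² = ρ² + z² = 0.52462² + 1.387² = 2.19900
κ = 2ρ / |p|² = 2×0.52462 / 2.19900 = 0.47715
θ = 2·atan2(ρ, z) = 2·atan2(0.52462, 1.387) = 0.72322 rad
ℓ = θ/κ = 0.72322/0.47715 = 1.51572

0.4771 346.44 1.5157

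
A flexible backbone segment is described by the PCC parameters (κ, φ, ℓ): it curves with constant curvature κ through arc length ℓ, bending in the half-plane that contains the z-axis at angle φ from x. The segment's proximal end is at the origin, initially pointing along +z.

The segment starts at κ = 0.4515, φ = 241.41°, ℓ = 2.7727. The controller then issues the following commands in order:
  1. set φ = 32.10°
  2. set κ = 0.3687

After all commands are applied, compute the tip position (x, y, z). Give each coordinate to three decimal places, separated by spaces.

initial: κ=0.4515, φ=241.41°, ℓ=2.7727
cmd 1: set φ=32.10° → (κ,φ,ℓ)=(0.4515,32.10°,2.7727) → tip=(1.2880,0.8079,2.1032)
cmd 2: set κ=0.3687 → (κ,φ,ℓ)=(0.3687,32.10°,2.7727) → tip=(1.0996,0.6898,2.3144)

1.100 0.690 2.314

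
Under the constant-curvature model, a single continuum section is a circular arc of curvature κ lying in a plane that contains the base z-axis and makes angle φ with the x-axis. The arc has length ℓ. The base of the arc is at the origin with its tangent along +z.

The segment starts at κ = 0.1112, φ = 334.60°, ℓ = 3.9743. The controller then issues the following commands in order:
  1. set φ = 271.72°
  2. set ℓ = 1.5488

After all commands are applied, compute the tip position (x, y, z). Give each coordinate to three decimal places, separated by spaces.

initial: κ=0.1112, φ=334.60°, ℓ=3.9743
cmd 1: set φ=271.72° → (κ,φ,ℓ)=(0.1112,271.72°,3.9743) → tip=(0.0259,-0.8636,3.8462)
cmd 2: set ℓ=1.5488 → (κ,φ,ℓ)=(0.1112,271.72°,1.5488) → tip=(0.0040,-0.1330,1.5412)

0.004 -0.133 1.541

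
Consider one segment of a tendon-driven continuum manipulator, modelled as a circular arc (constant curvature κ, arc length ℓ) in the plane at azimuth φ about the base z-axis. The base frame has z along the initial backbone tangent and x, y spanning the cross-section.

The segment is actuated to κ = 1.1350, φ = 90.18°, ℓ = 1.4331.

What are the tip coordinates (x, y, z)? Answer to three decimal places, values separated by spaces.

θ = κ·ℓ = 1.1350 × 1.4331 = 1.62657 rad
ρ = (1 − cos θ)/κ = (1 − -0.05574)/1.1350 = 0.93017
z = sin θ / κ = 0.99845/1.1350 = 0.87969
x = ρ cos φ = 0.93017 × cos(90.18°) = -0.00292
y = ρ sin φ = 0.93017 × sin(90.18°) = 0.93017

-0.003 0.930 0.880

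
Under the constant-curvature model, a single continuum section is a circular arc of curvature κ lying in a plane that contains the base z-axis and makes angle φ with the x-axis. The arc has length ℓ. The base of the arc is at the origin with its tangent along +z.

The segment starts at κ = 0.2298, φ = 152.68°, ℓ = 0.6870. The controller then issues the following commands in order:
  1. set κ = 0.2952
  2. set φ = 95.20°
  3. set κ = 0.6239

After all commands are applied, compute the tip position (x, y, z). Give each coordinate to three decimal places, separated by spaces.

-0.013 0.144 0.666

initial: κ=0.2298, φ=152.68°, ℓ=0.6870
cmd 1: set κ=0.2952 → (κ,φ,ℓ)=(0.2952,152.68°,0.6870) → tip=(-0.0617,0.0319,0.6823)
cmd 2: set φ=95.20° → (κ,φ,ℓ)=(0.2952,95.20°,0.6870) → tip=(-0.0063,0.0691,0.6823)
cmd 3: set κ=0.6239 → (κ,φ,ℓ)=(0.6239,95.20°,0.6870) → tip=(-0.0131,0.1444,0.6662)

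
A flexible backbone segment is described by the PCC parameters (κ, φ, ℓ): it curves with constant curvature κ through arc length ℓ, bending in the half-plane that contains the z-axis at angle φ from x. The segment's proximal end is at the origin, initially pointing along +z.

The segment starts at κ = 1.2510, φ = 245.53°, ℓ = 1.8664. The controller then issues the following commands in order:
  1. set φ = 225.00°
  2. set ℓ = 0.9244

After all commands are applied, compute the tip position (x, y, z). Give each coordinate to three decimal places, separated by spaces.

-0.338 -0.338 0.732

initial: κ=1.2510, φ=245.53°, ℓ=1.8664
cmd 1: set φ=225.00° → (κ,φ,ℓ)=(1.2510,225.00°,1.8664) → tip=(-0.9563,-0.9563,0.5772)
cmd 2: set ℓ=0.9244 → (κ,φ,ℓ)=(1.2510,225.00°,0.9244) → tip=(-0.3377,-0.3377,0.7317)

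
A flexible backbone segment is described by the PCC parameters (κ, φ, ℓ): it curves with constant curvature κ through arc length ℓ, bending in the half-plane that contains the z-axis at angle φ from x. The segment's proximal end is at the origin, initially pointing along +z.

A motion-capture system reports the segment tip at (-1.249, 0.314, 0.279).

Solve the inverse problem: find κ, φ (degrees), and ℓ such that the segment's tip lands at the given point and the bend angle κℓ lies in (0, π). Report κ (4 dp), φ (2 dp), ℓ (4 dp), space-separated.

1.4833 165.89 1.8303

ρ = √(x²+y²) = √(-1.249² + 0.314²) = 1.28787
φ = atan2(y, x) mod 360° = atan2(0.314, -1.249) = 165.8882°
|p|² = ρ² + z² = 1.28787² + 0.279² = 1.73644
κ = 2ρ / |p|² = 2×1.28787 / 1.73644 = 1.48334
θ = 2·atan2(ρ, z) = 2·atan2(1.28787, 0.279) = 2.71491 rad
ℓ = θ/κ = 2.71491/1.48334 = 1.83027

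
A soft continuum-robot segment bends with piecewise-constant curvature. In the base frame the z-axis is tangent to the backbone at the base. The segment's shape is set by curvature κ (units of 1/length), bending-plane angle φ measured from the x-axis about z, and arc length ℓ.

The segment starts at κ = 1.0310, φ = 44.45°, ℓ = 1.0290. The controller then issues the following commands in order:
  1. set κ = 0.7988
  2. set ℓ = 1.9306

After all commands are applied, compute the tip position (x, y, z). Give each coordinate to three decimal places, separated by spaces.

0.868 0.852 1.251

initial: κ=1.0310, φ=44.45°, ℓ=1.0290
cmd 1: set κ=0.7988 → (κ,φ,ℓ)=(0.7988,44.45°,1.0290) → tip=(0.2853,0.2798,0.9170)
cmd 2: set ℓ=1.9306 → (κ,φ,ℓ)=(0.7988,44.45°,1.9306) → tip=(0.8681,0.8516,1.2514)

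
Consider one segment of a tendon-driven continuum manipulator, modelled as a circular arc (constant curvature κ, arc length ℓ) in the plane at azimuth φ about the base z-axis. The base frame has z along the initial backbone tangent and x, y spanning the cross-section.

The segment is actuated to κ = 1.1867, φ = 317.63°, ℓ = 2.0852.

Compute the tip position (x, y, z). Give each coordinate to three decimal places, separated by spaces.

θ = κ·ℓ = 1.1867 × 2.0852 = 2.47451 rad
ρ = (1 − cos θ)/κ = (1 − -0.78563)/1.1867 = 1.50470
z = sin θ / κ = 0.61870/1.1867 = 0.52136
x = ρ cos φ = 1.50470 × cos(317.63°) = 1.11169
y = ρ sin φ = 1.50470 × sin(317.63°) = -1.01404

1.112 -1.014 0.521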